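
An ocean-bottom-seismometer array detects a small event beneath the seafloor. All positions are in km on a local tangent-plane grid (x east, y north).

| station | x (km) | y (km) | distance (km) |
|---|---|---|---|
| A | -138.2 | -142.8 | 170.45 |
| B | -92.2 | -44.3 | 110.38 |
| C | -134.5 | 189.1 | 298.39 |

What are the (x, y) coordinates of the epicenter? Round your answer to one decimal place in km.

Circle about each station: (x + 138.2)² + (y + 142.8)² = 170.45²; (x + 92.2)² + (y + 44.3)² = 110.38²; (x + 134.5)² + (y − 189.1)² = 298.39².
Subtracting the A equation from the B and C equations removes the quadratic terms:
92.0 x + 197.0 y = -12158.29
7.4 x + 663.8 y = -45625.41
Solving the 2×2 system: x ≈ 15.4, y ≈ -68.9 km.

15.4 km east, -68.9 km north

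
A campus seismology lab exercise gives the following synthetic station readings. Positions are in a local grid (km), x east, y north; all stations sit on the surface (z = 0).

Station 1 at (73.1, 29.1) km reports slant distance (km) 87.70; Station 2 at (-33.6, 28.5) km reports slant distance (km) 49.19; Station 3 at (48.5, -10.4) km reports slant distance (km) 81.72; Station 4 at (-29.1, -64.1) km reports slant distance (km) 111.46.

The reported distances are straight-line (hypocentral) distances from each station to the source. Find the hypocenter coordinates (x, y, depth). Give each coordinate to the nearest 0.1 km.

Each station gives a sphere (x−x_i)² + (y−y_i)² + z² = d_i² (stations at z=0).
Subtracting the Station 1 sphere from Station 2 and Station 3: z² cancels, leaving linear equations in x and y:
-213.4 x − 1.2 y = 1022.42
-49.2 x − 79.0 y = -2716.88
Solving: x ≈ -5.002, y ≈ 37.506 km (keep extra digits for the depth step; rounded: -5.0, 37.5).
Then from the Station 1 sphere: z² = 87.70² − (x − 73.1)² − (y − 29.1)² with x = -5.002, y = 37.506, so z ≈ 38.996 ≈ 39.0 km.
Check against Station 4 (with the unrounded solution): distance 111.47 ≈ 111.46 km. ✓

(-5.0, 37.5, 39.0)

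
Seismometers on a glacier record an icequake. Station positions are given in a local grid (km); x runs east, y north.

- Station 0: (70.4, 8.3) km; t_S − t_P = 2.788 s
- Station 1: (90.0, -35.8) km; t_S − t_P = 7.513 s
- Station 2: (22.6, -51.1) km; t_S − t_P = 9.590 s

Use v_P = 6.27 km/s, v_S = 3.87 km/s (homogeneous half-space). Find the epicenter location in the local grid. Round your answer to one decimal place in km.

x ≈ 65.2 km, y ≈ 36.0 km

Distance from S−P lag: d = Δt · v_P v_S / (v_P − v_S) = Δt · (6.27·3.87)/(6.27−3.87) ≈ 10.1104·Δt.
So d_Station 0 = 28.19, d_Station 1 = 75.96, d_Station 2 = 96.96 km.
Circle about each station: (x − 70.4)² + (y − 8.3)² = 28.19²; (x − 90.0)² + (y + 35.8)² = 75.96²; (x − 22.6)² + (y + 51.1)² = 96.96².
Subtracting the Station 0 equation from the Station 1 and Station 2 equations removes the quadratic terms:
39.2 x − 88.2 y = -618.66
-95.6 x − 118.8 y = -10509.65
Solving the 2×2 system: x ≈ 65.2, y ≈ 36.0 km.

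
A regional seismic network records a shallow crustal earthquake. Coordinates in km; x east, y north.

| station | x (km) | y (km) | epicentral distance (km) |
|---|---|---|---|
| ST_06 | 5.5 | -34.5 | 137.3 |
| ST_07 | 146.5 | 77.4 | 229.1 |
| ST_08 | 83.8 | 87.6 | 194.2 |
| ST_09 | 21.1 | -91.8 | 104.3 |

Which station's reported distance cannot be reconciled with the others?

ST_07

Solve using three stations at a time. Using ST_06, ST_08, ST_09 (subtract circle equations pairwise → linear system) gives (x, y) ≈ (125.1, -102.3).
Distances from that point to each station vs reported:
  ST_06: calculated 137.5 vs reported 137.3 → residual 0.2 km
  ST_07: calculated 181.0 vs reported 229.1 → residual 48.1 km
  ST_08: calculated 194.3 vs reported 194.2 → residual 0.1 km
  ST_09: calculated 104.5 vs reported 104.3 → residual 0.2 km
ST_06, ST_08, ST_09 are mutually consistent (residuals ≈ 0); ST_07 is off by 48.1 km.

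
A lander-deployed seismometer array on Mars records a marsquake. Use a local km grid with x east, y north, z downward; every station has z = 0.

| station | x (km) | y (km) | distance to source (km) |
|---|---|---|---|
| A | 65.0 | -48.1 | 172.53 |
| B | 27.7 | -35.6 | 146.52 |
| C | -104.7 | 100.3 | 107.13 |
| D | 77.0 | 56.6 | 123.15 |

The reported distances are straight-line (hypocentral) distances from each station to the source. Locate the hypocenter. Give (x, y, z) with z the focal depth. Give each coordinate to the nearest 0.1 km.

(-22.5, 84.7, 66.9)

Each station gives a sphere (x−x_i)² + (y−y_i)² + z² = d_i² (stations at z=0).
Subtracting the A sphere from B and C: z² cancels, leaving linear equations in x and y:
-74.6 x + 25.0 y = 3794.53
-339.4 x + 296.8 y = 32773.33
Solving: x ≈ -22.472, y ≈ 84.725 km (keep extra digits for the depth step; rounded: -22.5, 84.7).
Then from the A sphere: z² = 172.53² − (x − 65.0)² − (y + 48.1)² with x = -22.472, y = 84.725, so z ≈ 66.879 ≈ 66.9 km.
Check against D (with the unrounded solution): distance 123.12 ≈ 123.15 km. ✓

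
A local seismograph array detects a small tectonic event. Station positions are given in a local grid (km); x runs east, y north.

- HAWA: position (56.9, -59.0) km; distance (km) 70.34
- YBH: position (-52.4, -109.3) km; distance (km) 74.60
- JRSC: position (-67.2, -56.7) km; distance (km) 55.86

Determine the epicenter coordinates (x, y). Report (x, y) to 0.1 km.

Circle about each station: (x − 56.9)² + (y + 59.0)² = 70.34²; (x + 52.4)² + (y + 109.3)² = 74.60²; (x + 67.2)² + (y + 56.7)² = 55.86².
Subtracting the HAWA equation from the YBH and JRSC equations removes the quadratic terms:
-218.6 x − 100.6 y = 7356.20
-248.2 x + 4.6 y = 2839.50
Solving the 2×2 system: x ≈ -12.3, y ≈ -46.4 km.

(-12.3, -46.4)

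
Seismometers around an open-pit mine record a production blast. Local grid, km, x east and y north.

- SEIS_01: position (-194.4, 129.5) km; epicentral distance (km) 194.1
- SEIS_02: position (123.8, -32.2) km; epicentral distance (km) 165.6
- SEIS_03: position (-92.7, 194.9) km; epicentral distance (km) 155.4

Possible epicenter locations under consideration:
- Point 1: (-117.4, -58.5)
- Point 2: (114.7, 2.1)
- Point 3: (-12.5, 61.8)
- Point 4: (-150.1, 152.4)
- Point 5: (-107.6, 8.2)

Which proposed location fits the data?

Point 3

For each candidate, compare |candidate − station| to the reported distance:
Point 1: residuals SEIS_01 9.1, SEIS_02 77.0, SEIS_03 99.2 → max 99.2 km
Point 2: residuals SEIS_01 140.2, SEIS_02 130.1, SEIS_03 127.8 → max 140.2 km
Point 3: residuals SEIS_01 0.0, SEIS_02 0.0, SEIS_03 0.0 → max 0.0 km
Point 4: residuals SEIS_01 144.2, SEIS_02 164.7, SEIS_03 84.0 → max 164.7 km
Point 5: residuals SEIS_01 44.9, SEIS_02 69.3, SEIS_03 31.9 → max 69.3 km
Only Point 3 has all residuals ≈ 0.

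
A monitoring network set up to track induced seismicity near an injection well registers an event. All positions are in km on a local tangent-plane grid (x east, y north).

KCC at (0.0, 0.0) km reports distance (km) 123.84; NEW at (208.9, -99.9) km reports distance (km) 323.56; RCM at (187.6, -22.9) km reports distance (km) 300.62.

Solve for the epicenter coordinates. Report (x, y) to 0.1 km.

(-111.4, -54.1)

Circle about each station: x² + y² = 123.84²; (x − 208.9)² + (y + 99.9)² = 323.56²; (x − 187.6)² + (y + 22.9)² = 300.62².
Subtracting the KCC equation from the NEW and RCM equations removes the quadratic terms:
417.8 x − 199.8 y = -35735.51
375.2 x − 45.8 y = -39317.87
Solving the 2×2 system: x ≈ -111.4, y ≈ -54.1 km.
Check against KCC (with the unrounded x, y): √(x²+y²) = 123.82 ≈ 123.84 km. ✓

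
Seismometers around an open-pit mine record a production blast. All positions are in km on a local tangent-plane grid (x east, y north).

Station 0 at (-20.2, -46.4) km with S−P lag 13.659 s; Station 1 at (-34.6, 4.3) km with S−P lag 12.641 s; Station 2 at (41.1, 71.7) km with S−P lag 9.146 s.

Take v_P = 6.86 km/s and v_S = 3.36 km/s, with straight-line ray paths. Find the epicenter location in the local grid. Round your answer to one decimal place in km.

Distance from S−P lag: d = Δt · v_P v_S / (v_P − v_S) = Δt · (6.86·3.36)/(6.86−3.36) ≈ 6.5856·Δt.
So d_Station 0 = 89.95, d_Station 1 = 83.25, d_Station 2 = 60.23 km.
Circle about each station: (x + 20.2)² + (y + 46.4)² = 89.95²; (x + 34.6)² + (y − 4.3)² = 83.25²; (x − 41.1)² + (y − 71.7)² = 60.23².
Subtracting the Station 0 equation from the Station 1 and Station 2 equations removes the quadratic terms:
-28.8 x + 101.4 y = -184.91
122.6 x + 236.2 y = 8732.45
Solving the 2×2 system: x ≈ 48.3, y ≈ 11.9 km.
Check against Station 0 (with the unrounded x, y): √((x + 20.2)²+(y + 46.4)²) = 89.95 ≈ 89.95 km. ✓

48.3 km east, 11.9 km north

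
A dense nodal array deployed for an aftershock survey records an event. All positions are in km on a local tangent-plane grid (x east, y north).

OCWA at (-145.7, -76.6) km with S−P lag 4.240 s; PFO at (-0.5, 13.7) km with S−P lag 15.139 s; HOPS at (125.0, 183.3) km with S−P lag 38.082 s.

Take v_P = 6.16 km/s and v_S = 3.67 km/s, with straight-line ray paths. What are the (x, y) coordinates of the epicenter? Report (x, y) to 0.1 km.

Distance from S−P lag: d = Δt · v_P v_S / (v_P − v_S) = Δt · (6.16·3.67)/(6.16−3.67) ≈ 9.0792·Δt.
So d_OCWA = 38.50, d_PFO = 137.45, d_HOPS = 345.75 km.
Circle about each station: (x + 145.7)² + (y + 76.6)² = 38.50²; (x + 0.5)² + (y − 13.7)² = 137.45²; (x − 125.0)² + (y − 183.3)² = 345.75².
Subtracting pairs of circle equations eliminates x²+y² and gives linear equations (the radical axes):
290.4 x + 180.6 y = -44318.36
541.4 x + 519.8 y = -95932.97
Solving the 2×2 system: x ≈ -107.4, y ≈ -72.7 km.
Check against OCWA (with the unrounded x, y): √((x + 145.7)²+(y + 76.6)²) = 38.49 ≈ 38.50 km. ✓

x ≈ -107.4 km, y ≈ -72.7 km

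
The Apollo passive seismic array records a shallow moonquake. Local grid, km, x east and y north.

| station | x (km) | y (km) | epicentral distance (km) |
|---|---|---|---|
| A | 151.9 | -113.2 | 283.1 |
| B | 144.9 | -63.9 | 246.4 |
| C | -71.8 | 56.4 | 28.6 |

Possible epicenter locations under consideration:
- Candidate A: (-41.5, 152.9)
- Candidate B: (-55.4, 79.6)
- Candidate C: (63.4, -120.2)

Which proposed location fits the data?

For each candidate, compare |candidate − station| to the reported distance:
Candidate A: residuals A 45.9, B 39.5, C 72.5 → max 72.5 km
Candidate B: residuals A 0.0, B 0.0, C 0.2 → max 0.2 km
Candidate C: residuals A 194.3, B 147.3, C 193.8 → max 194.3 km
Only Candidate B has all residuals ≈ 0.

Candidate B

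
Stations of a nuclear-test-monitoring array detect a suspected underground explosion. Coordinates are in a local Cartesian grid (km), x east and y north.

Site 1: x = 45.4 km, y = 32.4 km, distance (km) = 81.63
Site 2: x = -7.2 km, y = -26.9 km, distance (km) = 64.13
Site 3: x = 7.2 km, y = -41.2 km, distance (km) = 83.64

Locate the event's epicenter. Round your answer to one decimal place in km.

(-36.2, 30.3)

Circle about each station: (x − 45.4)² + (y − 32.4)² = 81.63²; (x + 7.2)² + (y + 26.9)² = 64.13²; (x − 7.2)² + (y + 41.2)² = 83.64².
Subtracting pairs of circle equations eliminates x²+y² and gives linear equations (the radical axes):
-105.2 x − 118.6 y = 215.33
-76.4 x − 147.2 y = -1693.83
Solving the 2×2 system: x ≈ -36.2, y ≈ 30.3 km.
Check against Site 1 (with the unrounded x, y): √((x − 45.4)²+(y − 32.4)²) = 81.63 ≈ 81.63 km. ✓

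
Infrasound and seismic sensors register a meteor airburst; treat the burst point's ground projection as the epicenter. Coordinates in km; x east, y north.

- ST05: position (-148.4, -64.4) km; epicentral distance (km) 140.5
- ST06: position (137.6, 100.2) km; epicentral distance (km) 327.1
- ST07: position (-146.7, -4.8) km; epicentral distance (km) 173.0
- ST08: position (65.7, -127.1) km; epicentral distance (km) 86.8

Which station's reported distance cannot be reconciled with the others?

ST06

Solve using three stations at a time. Using ST05, ST07, ST08 (subtract circle equations pairwise → linear system) gives (x, y) ≈ (-21.0, -123.7).
Distances from that point to each station vs reported:
  ST05: calculated 140.5 vs reported 140.5 → residual 0.0 km
  ST06: calculated 274.4 vs reported 327.1 → residual 52.7 km
  ST07: calculated 173.0 vs reported 173.0 → residual 0.0 km
  ST08: calculated 86.8 vs reported 86.8 → residual 0.0 km
ST05, ST07, ST08 are mutually consistent (residuals ≈ 0); ST06 is off by 52.7 km.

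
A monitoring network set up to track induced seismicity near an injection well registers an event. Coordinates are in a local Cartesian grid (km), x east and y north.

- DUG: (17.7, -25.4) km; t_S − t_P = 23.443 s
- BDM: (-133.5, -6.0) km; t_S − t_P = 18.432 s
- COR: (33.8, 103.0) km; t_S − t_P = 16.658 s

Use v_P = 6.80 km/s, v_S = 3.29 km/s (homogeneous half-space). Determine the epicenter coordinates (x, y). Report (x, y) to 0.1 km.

x ≈ -72.0 km, y ≈ 94.1 km

Distance from S−P lag: d = Δt · v_P v_S / (v_P − v_S) = Δt · (6.80·3.29)/(6.80−3.29) ≈ 6.3738·Δt.
So d_DUG = 149.42, d_BDM = 117.48, d_COR = 106.17 km.
Circle about each station: (x − 17.7)² + (y + 25.4)² = 149.42²; (x + 133.5)² + (y + 6.0)² = 117.48²; (x − 33.8)² + (y − 103.0)² = 106.17².
Subtracting the DUG equation from the BDM and COR equations removes the quadratic terms:
-302.4 x + 38.8 y = 25424.59
32.2 x + 256.8 y = 21847.26
Solving the 2×2 system: x ≈ -72.0, y ≈ 94.1 km.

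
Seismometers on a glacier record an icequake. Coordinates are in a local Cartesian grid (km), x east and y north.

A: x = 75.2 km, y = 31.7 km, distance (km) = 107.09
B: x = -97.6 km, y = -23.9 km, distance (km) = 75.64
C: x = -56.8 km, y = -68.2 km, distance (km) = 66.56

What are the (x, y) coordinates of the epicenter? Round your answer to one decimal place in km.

x ≈ -23.1 km, y ≈ -10.8 km

Circle about each station: (x − 75.2)² + (y − 31.7)² = 107.09²; (x + 97.6)² + (y + 23.9)² = 75.64²; (x + 56.8)² + (y + 68.2)² = 66.56².
Subtracting the A equation from the B and C equations removes the quadratic terms:
-345.6 x − 111.2 y = 9183.90
-264.0 x − 199.8 y = 8255.58
Solving the 2×2 system: x ≈ -23.1, y ≈ -10.8 km.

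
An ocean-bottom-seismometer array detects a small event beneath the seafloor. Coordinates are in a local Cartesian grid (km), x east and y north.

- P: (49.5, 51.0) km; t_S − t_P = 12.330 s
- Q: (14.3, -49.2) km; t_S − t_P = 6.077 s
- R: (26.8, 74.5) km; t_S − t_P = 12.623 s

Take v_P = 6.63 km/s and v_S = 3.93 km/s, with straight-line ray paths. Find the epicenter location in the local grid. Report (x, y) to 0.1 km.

(-40.1, -27.3)

Distance from S−P lag: d = Δt · v_P v_S / (v_P − v_S) = Δt · (6.63·3.93)/(6.63−3.93) ≈ 9.6503·Δt.
So d_P = 118.99, d_Q = 58.65, d_R = 121.82 km.
Circle about each station: (x − 49.5)² + (y − 51.0)² = 118.99²; (x − 14.3)² + (y + 49.2)² = 58.65²; (x − 26.8)² + (y − 74.5)² = 121.82².
Subtracting the P equation from the Q and R equations removes the quadratic terms:
-70.4 x − 200.4 y = 8292.68
-45.4 x + 47.0 y = 535.75
Solving the 2×2 system: x ≈ -40.1, y ≈ -27.3 km.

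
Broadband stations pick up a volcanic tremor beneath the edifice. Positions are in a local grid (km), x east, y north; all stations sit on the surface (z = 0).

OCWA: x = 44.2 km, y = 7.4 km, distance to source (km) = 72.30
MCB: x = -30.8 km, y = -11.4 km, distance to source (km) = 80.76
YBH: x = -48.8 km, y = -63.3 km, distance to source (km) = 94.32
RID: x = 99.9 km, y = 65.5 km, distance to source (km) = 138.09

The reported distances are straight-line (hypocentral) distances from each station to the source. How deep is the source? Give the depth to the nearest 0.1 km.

Each station gives a sphere (x−x_i)² + (y−y_i)² + z² = d_i² (stations at z=0).
Subtracting the OCWA sphere from MCB and YBH: z² cancels, leaving linear equations in x and y:
-150.0 x − 37.6 y = -2224.69
-186.0 x − 141.4 y = 710.96
Solving: x ≈ 24.008, y ≈ -36.608 km (keep extra digits for the depth step; rounded: 24.0, -36.6).
Then from the OCWA sphere: z² = 72.30² − (x − 44.2)² − (y − 7.4)² with x = 24.008, y = -36.608, so z ≈ 53.692 ≈ 53.7 km.

z ≈ 53.7 km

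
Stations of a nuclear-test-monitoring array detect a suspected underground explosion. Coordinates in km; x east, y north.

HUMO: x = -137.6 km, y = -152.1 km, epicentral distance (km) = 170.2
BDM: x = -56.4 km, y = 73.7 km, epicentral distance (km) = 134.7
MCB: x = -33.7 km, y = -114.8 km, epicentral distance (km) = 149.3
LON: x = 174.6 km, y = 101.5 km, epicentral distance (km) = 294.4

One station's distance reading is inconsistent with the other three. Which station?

Solve using three stations at a time. Using HUMO, MCB, LON (subtract circle equations pairwise → linear system) gives (x, y) ≈ (-106.9, 15.4).
Distances from that point to each station vs reported:
  HUMO: calculated 170.2 vs reported 170.2 → residual 0.0 km
  BDM: calculated 77.2 vs reported 134.7 → residual 57.5 km
  MCB: calculated 149.3 vs reported 149.3 → residual 0.0 km
  LON: calculated 294.4 vs reported 294.4 → residual 0.0 km
HUMO, MCB, LON are mutually consistent (residuals ≈ 0); BDM is off by 57.5 km.

BDM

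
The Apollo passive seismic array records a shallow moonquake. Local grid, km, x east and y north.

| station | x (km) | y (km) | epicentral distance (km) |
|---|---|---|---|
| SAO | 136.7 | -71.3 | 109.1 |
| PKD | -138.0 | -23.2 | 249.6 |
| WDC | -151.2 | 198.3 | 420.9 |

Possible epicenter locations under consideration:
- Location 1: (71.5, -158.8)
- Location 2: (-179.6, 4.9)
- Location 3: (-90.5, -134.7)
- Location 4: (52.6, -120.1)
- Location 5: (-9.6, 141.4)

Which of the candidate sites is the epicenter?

Location 1

For each candidate, compare |candidate − station| to the reported distance:
Location 1: residuals SAO 0.0, PKD 0.0, WDC 0.0 → max 0.0 km
Location 2: residuals SAO 216.2, PKD 199.4, WDC 225.4 → max 225.4 km
Location 3: residuals SAO 126.8, PKD 128.4, WDC 82.4 → max 128.4 km
Location 4: residuals SAO 11.9, PKD 35.8, WDC 42.9 → max 42.9 km
Location 5: residuals SAO 149.1, PKD 40.8, WDC 268.3 → max 268.3 km
Only Location 1 has all residuals ≈ 0.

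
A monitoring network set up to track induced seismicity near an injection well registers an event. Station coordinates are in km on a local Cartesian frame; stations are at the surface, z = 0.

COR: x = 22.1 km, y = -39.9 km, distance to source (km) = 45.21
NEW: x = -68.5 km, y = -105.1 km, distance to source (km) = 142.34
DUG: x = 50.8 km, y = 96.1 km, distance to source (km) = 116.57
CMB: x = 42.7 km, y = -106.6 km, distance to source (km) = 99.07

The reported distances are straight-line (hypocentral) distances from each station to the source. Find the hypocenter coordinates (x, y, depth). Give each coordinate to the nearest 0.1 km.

Each station gives a sphere (x−x_i)² + (y−y_i)² + z² = d_i² (stations at z=0).
Subtracting the COR sphere from NEW and DUG: z² cancels, leaving linear equations in x and y:
-181.2 x − 130.4 y = -4558.89
57.4 x + 272.0 y = -1809.19
Solving: x ≈ 35.308, y ≈ -14.103 km (keep extra digits for the depth step; rounded: 35.3, -14.1).
Then from the COR sphere: z² = 45.21² − (x − 22.1)² − (y + 39.9)² with x = 35.308, y = -14.103, so z ≈ 34.699 ≈ 34.7 km.
Check against CMB (with the unrounded solution): distance 99.07 ≈ 99.07 km. ✓

(35.3, -14.1, 34.7)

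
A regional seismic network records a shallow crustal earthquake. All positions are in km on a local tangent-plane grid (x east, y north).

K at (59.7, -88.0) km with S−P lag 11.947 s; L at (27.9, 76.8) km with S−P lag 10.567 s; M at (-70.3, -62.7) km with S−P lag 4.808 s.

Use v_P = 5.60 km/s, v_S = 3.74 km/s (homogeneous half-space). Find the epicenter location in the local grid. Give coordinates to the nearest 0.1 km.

Distance from S−P lag: d = Δt · v_P v_S / (v_P − v_S) = Δt · (5.60·3.74)/(5.60−3.74) ≈ 11.2602·Δt.
So d_K = 134.53, d_L = 118.99, d_M = 54.14 km.
Circle about each station: (x − 59.7)² + (y + 88.0)² = 134.53²; (x − 27.9)² + (y − 76.8)² = 118.99²; (x + 70.3)² + (y + 62.7)² = 54.14².
Subtracting pairs of circle equations eliminates x²+y² and gives linear equations (the radical axes):
-63.6 x + 329.6 y = -691.74
-260.0 x + 50.6 y = 12732.47
Solving the 2×2 system: x ≈ -51.3, y ≈ -12.0 km.
Check against K (with the unrounded x, y): √((x − 59.7)²+(y + 88.0)²) = 134.53 ≈ 134.53 km. ✓

(-51.3, -12.0)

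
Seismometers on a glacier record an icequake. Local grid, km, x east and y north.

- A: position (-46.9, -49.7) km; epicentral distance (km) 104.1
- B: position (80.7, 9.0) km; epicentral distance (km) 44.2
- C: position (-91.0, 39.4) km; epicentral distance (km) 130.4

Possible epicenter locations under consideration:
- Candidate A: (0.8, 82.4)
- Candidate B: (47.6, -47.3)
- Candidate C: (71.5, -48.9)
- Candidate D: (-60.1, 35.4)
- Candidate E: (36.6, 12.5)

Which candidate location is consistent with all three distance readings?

For each candidate, compare |candidate − station| to the reported distance:
Candidate A: residuals A 36.3, B 64.3, C 29.0 → max 64.3 km
Candidate B: residuals A 9.6, B 21.1, C 33.1 → max 33.1 km
Candidate C: residuals A 14.3, B 14.4, C 54.5 → max 54.5 km
Candidate D: residuals A 18.0, B 99.1, C 99.2 → max 99.2 km
Candidate E: residuals A 0.0, B 0.0, C 0.0 → max 0.0 km
Only Candidate E has all residuals ≈ 0.

Candidate E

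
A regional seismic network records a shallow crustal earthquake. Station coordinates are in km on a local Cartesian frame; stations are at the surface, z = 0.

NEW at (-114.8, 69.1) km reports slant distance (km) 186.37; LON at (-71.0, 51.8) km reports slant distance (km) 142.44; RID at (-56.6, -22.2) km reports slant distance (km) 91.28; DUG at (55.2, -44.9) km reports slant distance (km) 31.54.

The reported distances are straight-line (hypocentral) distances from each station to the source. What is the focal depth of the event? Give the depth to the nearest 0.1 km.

z ≈ 17.6 km

Each station gives a sphere (x−x_i)² + (y−y_i)² + z² = d_i² (stations at z=0).
Subtracting the NEW sphere from LON and RID: z² cancels, leaving linear equations in x and y:
87.6 x − 34.6 y = 4215.01
116.4 x − 182.6 y = 12144.29
Solving: x ≈ 29.200, y ≈ -47.894 km (keep extra digits for the depth step; rounded: 29.2, -47.9).
Then from the NEW sphere: z² = 186.37² − (x + 114.8)² − (y − 69.1)² with x = 29.200, y = -47.894, so z ≈ 17.612 ≈ 17.6 km.
Check against DUG (with the unrounded solution): distance 31.55 ≈ 31.54 km. ✓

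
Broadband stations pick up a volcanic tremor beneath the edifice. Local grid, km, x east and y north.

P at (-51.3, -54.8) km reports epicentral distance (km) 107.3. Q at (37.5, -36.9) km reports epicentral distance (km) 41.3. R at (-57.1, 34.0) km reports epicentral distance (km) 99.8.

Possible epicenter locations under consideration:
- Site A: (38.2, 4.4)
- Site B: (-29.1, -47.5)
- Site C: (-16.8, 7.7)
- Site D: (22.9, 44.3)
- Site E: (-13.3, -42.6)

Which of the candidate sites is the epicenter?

Site A

For each candidate, compare |candidate − station| to the reported distance:
Site A: residuals P 0.0, Q 0.0, R 0.0 → max 0.0 km
Site B: residuals P 83.9, Q 26.1, R 13.6 → max 83.9 km
Site C: residuals P 35.9, Q 29.0, R 51.7 → max 51.7 km
Site D: residuals P 16.5, Q 41.2, R 19.1 → max 41.2 km
Site E: residuals P 67.4, Q 9.8, R 11.6 → max 67.4 km
Only Site A has all residuals ≈ 0.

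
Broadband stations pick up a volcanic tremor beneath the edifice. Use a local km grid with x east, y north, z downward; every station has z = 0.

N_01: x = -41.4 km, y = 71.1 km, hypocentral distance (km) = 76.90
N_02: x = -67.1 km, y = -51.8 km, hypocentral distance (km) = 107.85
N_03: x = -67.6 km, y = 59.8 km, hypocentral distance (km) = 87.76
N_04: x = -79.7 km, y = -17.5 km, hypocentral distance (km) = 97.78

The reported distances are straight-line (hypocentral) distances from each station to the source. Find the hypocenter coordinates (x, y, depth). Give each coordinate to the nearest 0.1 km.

x ≈ -1.6 km, y ≈ 21.9 km, depth ≈ 43.7 km

Each station gives a sphere (x−x_i)² + (y−y_i)² + z² = d_i² (stations at z=0).
Subtracting the N_01 sphere from N_02 and N_03: z² cancels, leaving linear equations in x and y:
-51.4 x − 245.8 y = -5301.53
-52.4 x − 22.6 y = -411.58
Solving: x ≈ -1.591, y ≈ 21.901 km (keep extra digits for the depth step; rounded: -1.6, 21.9).
Then from the N_01 sphere: z² = 76.90² − (x + 41.4)² − (y − 71.1)² with x = -1.591, y = 21.901, so z ≈ 43.684 ≈ 43.7 km.
Check against N_04 (with the unrounded solution): distance 97.78 ≈ 97.78 km. ✓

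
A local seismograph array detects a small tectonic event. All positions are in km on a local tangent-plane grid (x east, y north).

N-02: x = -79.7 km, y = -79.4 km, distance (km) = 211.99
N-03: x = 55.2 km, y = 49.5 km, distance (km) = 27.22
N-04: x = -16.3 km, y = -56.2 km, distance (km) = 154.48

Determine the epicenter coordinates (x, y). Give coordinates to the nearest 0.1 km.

Circle about each station: (x + 79.7)² + (y + 79.4)² = 211.99²; (x − 55.2)² + (y − 49.5)² = 27.22²; (x + 16.3)² + (y + 56.2)² = 154.48².
Subtracting pairs of circle equations eliminates x²+y² and gives linear equations (the radical axes):
269.8 x + 257.8 y = 37039.67
126.8 x + 46.4 y = 11843.37
Solving the 2×2 system: x ≈ 66.2, y ≈ 74.4 km.

x ≈ 66.2 km, y ≈ 74.4 km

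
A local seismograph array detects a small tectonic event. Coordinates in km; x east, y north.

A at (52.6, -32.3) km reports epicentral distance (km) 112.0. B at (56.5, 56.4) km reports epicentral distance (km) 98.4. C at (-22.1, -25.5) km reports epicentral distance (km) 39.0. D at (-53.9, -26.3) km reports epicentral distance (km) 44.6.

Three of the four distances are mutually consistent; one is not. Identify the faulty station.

Solve using three stations at a time. Using B, C, D (subtract circle equations pairwise → linear system) gives (x, y) ≈ (-31.6, 12.5).
Distances from that point to each station vs reported:
  A: calculated 95.4 vs reported 112.0 → residual 16.6 km
  B: calculated 98.5 vs reported 98.4 → residual 0.1 km
  C: calculated 39.1 vs reported 39.0 → residual 0.1 km
  D: calculated 44.7 vs reported 44.6 → residual 0.1 km
B, C, D are mutually consistent (residuals ≈ 0); A is off by 16.6 km.

A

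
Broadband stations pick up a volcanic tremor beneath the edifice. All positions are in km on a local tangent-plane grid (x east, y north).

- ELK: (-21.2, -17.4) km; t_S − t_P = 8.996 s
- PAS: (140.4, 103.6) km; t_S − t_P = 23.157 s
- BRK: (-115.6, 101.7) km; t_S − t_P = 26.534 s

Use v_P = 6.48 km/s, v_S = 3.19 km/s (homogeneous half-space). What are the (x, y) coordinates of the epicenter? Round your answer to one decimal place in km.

(26.0, 13.7)

Distance from S−P lag: d = Δt · v_P v_S / (v_P − v_S) = Δt · (6.48·3.19)/(6.48−3.19) ≈ 6.2830·Δt.
So d_ELK = 56.52, d_PAS = 145.50, d_BRK = 166.71 km.
Circle about each station: (x + 21.2)² + (y + 17.4)² = 56.52²; (x − 140.4)² + (y − 103.6)² = 145.50²; (x + 115.6)² + (y − 101.7)² = 166.71².
Subtracting pairs of circle equations eliminates x²+y² and gives linear equations (the radical axes):
323.2 x + 242.0 y = 11717.18
-188.8 x + 238.2 y = -1643.66
Solving the 2×2 system: x ≈ 26.0, y ≈ 13.7 km.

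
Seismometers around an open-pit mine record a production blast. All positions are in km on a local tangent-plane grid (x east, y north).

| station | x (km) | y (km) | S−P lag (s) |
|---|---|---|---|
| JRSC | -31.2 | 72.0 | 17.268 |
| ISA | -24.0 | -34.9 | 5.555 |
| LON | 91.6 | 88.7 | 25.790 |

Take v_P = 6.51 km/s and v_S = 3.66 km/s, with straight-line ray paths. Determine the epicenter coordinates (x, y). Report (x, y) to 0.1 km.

-53.7 km east, -70.6 km north

Distance from S−P lag: d = Δt · v_P v_S / (v_P − v_S) = Δt · (6.51·3.66)/(6.51−3.66) ≈ 8.3602·Δt.
So d_JRSC = 144.36, d_ISA = 46.44, d_LON = 215.61 km.
Circle about each station: (x + 31.2)² + (y − 72.0)² = 144.36²; (x + 24.0)² + (y + 34.9)² = 46.44²; (x − 91.6)² + (y − 88.7)² = 215.61².
Subtracting the JRSC equation from the ISA and LON equations removes the quadratic terms:
14.4 x − 213.8 y = 14319.71
245.6 x + 33.4 y = -15547.05
Solving the 2×2 system: x ≈ -53.7, y ≈ -70.6 km.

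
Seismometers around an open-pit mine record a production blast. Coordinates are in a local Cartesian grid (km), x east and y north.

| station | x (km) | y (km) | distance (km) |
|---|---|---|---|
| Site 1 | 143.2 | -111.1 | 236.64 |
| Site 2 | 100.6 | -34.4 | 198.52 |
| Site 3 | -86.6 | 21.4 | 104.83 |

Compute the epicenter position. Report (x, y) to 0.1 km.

Circle about each station: (x − 143.2)² + (y + 111.1)² = 236.64²; (x − 100.6)² + (y + 34.4)² = 198.52²; (x + 86.6)² + (y − 21.4)² = 104.83².
Subtracting the Site 1 equation from the Site 2 and Site 3 equations removes the quadratic terms:
-85.2 x + 153.4 y = -4957.43
-459.6 x + 265.0 y = 20117.23
Solving the 2×2 system: x ≈ -91.8, y ≈ -83.3 km.

(-91.8, -83.3)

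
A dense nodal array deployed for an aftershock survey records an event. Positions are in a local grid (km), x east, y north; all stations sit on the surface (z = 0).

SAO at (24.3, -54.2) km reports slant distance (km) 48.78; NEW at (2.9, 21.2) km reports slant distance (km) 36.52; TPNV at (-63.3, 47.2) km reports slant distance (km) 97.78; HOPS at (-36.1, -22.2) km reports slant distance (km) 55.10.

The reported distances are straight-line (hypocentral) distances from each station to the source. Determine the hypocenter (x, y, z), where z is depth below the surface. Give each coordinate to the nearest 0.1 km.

Each station gives a sphere (x−x_i)² + (y−y_i)² + z² = d_i² (stations at z=0).
Subtracting the SAO sphere from NEW and TPNV: z² cancels, leaving linear equations in x and y:
-42.8 x + 150.8 y = -2024.50
-175.2 x + 202.8 y = -4474.84
Solving: x ≈ 14.895, y ≈ -9.198 km (keep extra digits for the depth step; rounded: 14.9, -9.2).
Then from the SAO sphere: z² = 48.78² − (x − 24.3)² − (y + 54.2)² with x = 14.895, y = -9.198, so z ≈ 16.305 ≈ 16.3 km.

x ≈ 14.9 km, y ≈ -9.2 km, depth ≈ 16.3 km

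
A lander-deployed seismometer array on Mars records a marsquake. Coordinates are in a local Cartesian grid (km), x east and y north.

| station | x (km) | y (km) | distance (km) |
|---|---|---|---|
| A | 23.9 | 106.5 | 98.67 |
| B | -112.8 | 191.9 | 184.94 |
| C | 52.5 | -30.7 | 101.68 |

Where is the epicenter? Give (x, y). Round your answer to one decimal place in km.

(-32.3, 25.4)

Circle about each station: (x − 23.9)² + (y − 106.5)² = 98.67²; (x + 112.8)² + (y − 191.9)² = 184.94²; (x − 52.5)² + (y + 30.7)² = 101.68².
Subtracting the A equation from the B and C equations removes the quadratic terms:
-273.4 x + 170.8 y = 13168.96
57.2 x − 274.4 y = -8817.77
Solving the 2×2 system: x ≈ -32.3, y ≈ 25.4 km.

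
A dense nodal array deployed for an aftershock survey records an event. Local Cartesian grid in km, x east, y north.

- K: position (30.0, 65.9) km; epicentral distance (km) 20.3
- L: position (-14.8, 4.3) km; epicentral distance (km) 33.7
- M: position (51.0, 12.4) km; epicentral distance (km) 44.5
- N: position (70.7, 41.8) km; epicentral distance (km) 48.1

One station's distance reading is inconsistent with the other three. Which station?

Solve using three stations at a time. Using K, M, N (subtract circle equations pairwise → linear system) gives (x, y) ≈ (22.9, 46.9).
Distances from that point to each station vs reported:
  K: calculated 20.3 vs reported 20.3 → residual 0.0 km
  L: calculated 56.9 vs reported 33.7 → residual 23.2 km
  M: calculated 44.5 vs reported 44.5 → residual 0.0 km
  N: calculated 48.1 vs reported 48.1 → residual 0.0 km
K, M, N are mutually consistent (residuals ≈ 0); L is off by 23.2 km.

L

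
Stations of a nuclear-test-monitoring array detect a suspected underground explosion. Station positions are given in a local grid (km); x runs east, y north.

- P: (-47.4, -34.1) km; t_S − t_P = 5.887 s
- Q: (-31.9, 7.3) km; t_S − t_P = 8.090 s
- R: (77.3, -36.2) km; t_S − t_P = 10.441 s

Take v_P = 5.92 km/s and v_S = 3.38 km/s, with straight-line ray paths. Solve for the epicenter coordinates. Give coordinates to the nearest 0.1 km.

Distance from S−P lag: d = Δt · v_P v_S / (v_P − v_S) = Δt · (5.92·3.38)/(5.92−3.38) ≈ 7.8778·Δt.
So d_P = 46.38, d_Q = 63.73, d_R = 82.25 km.
Circle about each station: (x + 47.4)² + (y + 34.1)² = 46.38²; (x + 31.9)² + (y − 7.3)² = 63.73²; (x − 77.3)² + (y + 36.2)² = 82.25².
Subtracting the P equation from the Q and R equations removes the quadratic terms:
31.0 x + 82.8 y = -4249.08
249.4 x − 4.2 y = -737.80
Solving the 2×2 system: x ≈ -3.8, y ≈ -49.9 km.

(-3.8, -49.9)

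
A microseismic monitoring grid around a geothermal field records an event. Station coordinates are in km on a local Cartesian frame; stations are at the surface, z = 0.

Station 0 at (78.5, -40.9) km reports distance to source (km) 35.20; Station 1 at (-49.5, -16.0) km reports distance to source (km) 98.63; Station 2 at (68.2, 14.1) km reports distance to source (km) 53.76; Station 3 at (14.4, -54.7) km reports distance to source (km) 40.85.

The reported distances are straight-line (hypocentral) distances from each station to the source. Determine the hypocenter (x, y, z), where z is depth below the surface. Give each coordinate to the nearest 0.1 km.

Each station gives a sphere (x−x_i)² + (y−y_i)² + z² = d_i² (stations at z=0).
Subtracting the Station 0 sphere from Station 1 and Station 2: z² cancels, leaving linear equations in x and y:
-256.0 x + 49.8 y = -13617.65
-20.6 x + 110.0 y = -4636.11
Solving: x ≈ 46.696, y ≈ -33.401 km (keep extra digits for the depth step; rounded: 46.7, -33.4).
Then from the Station 0 sphere: z² = 35.20² − (x − 78.5)² − (y + 40.9)² with x = 46.696, y = -33.401, so z ≈ 13.089 ≈ 13.1 km.

x ≈ 46.7 km, y ≈ -33.4 km, depth ≈ 13.1 km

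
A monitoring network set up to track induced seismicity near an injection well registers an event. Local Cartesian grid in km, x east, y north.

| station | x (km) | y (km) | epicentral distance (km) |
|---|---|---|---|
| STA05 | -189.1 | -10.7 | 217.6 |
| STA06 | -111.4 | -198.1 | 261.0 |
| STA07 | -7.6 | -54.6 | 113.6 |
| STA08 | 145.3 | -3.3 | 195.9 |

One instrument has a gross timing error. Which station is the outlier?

Solve using three stations at a time. Using STA06, STA07, STA08 (subtract circle equations pairwise → linear system) gives (x, y) ≈ (-42.1, 53.4).
Distances from that point to each station vs reported:
  STA05: calculated 160.4 vs reported 217.6 → residual 57.2 km
  STA06: calculated 260.9 vs reported 261.0 → residual 0.1 km
  STA07: calculated 113.4 vs reported 113.6 → residual 0.2 km
  STA08: calculated 195.8 vs reported 195.9 → residual 0.1 km
STA06, STA07, STA08 are mutually consistent (residuals ≈ 0); STA05 is off by 57.2 km.

STA05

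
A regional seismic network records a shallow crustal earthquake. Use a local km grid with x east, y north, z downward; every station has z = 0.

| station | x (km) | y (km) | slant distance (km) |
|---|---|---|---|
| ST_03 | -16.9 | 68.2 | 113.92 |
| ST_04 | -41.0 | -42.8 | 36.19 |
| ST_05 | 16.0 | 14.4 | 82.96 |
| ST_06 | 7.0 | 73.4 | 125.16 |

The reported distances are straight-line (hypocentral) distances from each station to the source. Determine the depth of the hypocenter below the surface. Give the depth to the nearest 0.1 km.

Each station gives a sphere (x−x_i)² + (y−y_i)² + z² = d_i² (stations at z=0).
Subtracting the ST_03 sphere from ST_04 and ST_05: z² cancels, leaving linear equations in x and y:
-48.2 x − 222.0 y = 10244.04
65.8 x − 107.6 y = 1621.91
Solving: x ≈ -37.496, y ≈ -38.003 km (keep extra digits for the depth step; rounded: -37.5, -38.0).
Then from the ST_03 sphere: z² = 113.92² − (x + 16.9)² − (y − 68.2)² with x = -37.496, y = -38.003, so z ≈ 35.700 ≈ 35.7 km.

z ≈ 35.7 km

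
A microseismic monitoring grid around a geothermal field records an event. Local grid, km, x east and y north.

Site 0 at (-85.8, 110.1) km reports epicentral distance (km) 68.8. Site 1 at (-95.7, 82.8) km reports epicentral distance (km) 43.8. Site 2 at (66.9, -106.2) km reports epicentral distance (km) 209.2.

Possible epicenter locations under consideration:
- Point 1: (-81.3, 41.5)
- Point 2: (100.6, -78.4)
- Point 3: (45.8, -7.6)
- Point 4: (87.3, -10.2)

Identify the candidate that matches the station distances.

Point 1

For each candidate, compare |candidate − station| to the reported distance:
Point 1: residuals Site 0 0.1, Site 1 0.1, Site 2 0.0 → max 0.1 km
Point 2: residuals Site 0 196.3, Site 1 210.2, Site 2 165.5 → max 210.2 km
Point 3: residuals Site 0 107.8, Site 1 124.1, Site 2 108.4 → max 124.1 km
Point 4: residuals Site 0 142.0, Site 1 161.5, Site 2 111.1 → max 161.5 km
Only Point 1 has all residuals ≈ 0.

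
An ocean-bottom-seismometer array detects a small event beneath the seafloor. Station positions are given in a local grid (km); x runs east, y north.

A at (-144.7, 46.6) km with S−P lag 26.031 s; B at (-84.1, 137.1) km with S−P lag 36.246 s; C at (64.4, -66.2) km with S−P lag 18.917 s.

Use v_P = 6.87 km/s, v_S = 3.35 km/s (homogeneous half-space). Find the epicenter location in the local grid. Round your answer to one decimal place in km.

-55.1 km east, -98.1 km north

Distance from S−P lag: d = Δt · v_P v_S / (v_P − v_S) = Δt · (6.87·3.35)/(6.87−3.35) ≈ 6.5382·Δt.
So d_A = 170.20, d_B = 236.98, d_C = 123.68 km.
Circle about each station: (x + 144.7)² + (y − 46.6)² = 170.20²; (x + 84.1)² + (y − 137.1)² = 236.98²; (x − 64.4)² + (y + 66.2)² = 123.68².
Subtracting pairs of circle equations eliminates x²+y² and gives linear equations (the radical axes):
121.2 x + 181.0 y = -24431.91
418.2 x − 225.6 y = -908.55
Solving the 2×2 system: x ≈ -55.1, y ≈ -98.1 km.
Check against A (with the unrounded x, y): √((x + 144.7)²+(y − 46.6)²) = 170.20 ≈ 170.20 km. ✓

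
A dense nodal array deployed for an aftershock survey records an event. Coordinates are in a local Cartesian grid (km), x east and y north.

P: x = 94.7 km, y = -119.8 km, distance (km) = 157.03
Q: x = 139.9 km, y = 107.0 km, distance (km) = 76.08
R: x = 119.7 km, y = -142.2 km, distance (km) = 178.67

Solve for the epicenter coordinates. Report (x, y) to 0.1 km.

Circle about each station: (x − 94.7)² + (y + 119.8)² = 157.03²; (x − 139.9)² + (y − 107.0)² = 76.08²; (x − 119.7)² + (y + 142.2)² = 178.67².
Subtracting pairs of circle equations eliminates x²+y² and gives linear equations (the radical axes):
90.4 x + 453.6 y = 26571.13
50.0 x − 44.8 y = 3964.25
Solving the 2×2 system: x ≈ 111.8, y ≈ 36.3 km.

(111.8, 36.3)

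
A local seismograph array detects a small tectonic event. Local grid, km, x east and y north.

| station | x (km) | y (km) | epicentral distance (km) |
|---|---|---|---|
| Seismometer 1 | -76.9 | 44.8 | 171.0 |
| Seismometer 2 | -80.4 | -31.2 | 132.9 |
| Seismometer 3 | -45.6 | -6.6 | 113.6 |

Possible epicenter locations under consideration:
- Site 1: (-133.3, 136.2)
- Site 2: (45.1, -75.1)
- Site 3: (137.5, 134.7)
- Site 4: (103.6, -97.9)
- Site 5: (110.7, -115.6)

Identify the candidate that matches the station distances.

Site 2

For each candidate, compare |candidate − station| to the reported distance:
Site 1: residuals Seismometer 1 63.6, Seismometer 2 42.7, Seismometer 3 54.0 → max 63.6 km
Site 2: residuals Seismometer 1 0.1, Seismometer 2 0.1, Seismometer 3 0.1 → max 0.1 km
Site 3: residuals Seismometer 1 61.5, Seismometer 2 141.0, Seismometer 3 117.7 → max 141.0 km
Site 4: residuals Seismometer 1 59.1, Seismometer 2 62.8, Seismometer 3 61.3 → max 62.8 km
Site 5: residuals Seismometer 1 75.8, Seismometer 2 76.0, Seismometer 3 77.0 → max 77.0 km
Only Site 2 has all residuals ≈ 0.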